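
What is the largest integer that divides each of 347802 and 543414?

347802 = 2 · 3 · 7³ · 13²
543414 = 2 · 3 · 41 · 47²
Common: 2 · 3 = 6

6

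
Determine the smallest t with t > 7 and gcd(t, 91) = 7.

gcd(t, 91) = 7 forces 7 | t; write t = 7s. Then gcd(7s, 7·13) = 7·gcd(s, 13), so need gcd(s, 13) = 1.
7s > 7 gives s ≥ 2. The least s ≥ 2 coprime to 13 is 2, so t = 7·2 = 14.

14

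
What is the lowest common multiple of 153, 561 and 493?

153 = 3² · 17; 561 = 3 · 11 · 17; 493 = 17 · 29
lcm takes max exponent of each prime: 3² · 11 · 17 · 29 = 48807

48807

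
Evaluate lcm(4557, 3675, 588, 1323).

4557 = 3 · 7² · 31; 3675 = 3 · 5² · 7²; 588 = 2² · 3 · 7²; 1323 = 3³ · 7²
lcm takes max exponent of each prime: 2² · 3³ · 5² · 7² · 31 = 4101300

4101300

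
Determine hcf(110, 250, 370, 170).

gcd(110, 250): 250 = 2·110 + 30; 110 = 3·30 + 20; 30 = 1·20 + 10; 20 = 2·10 + 0 → 10
gcd(10, 370): 370 = 37·10 + 0 → 10
gcd(10, 170): 170 = 17·10 + 0 → 10

10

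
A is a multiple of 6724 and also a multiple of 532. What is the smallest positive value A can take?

gcd first: 6724 = 12·532 + 340; 532 = 1·340 + 192; 340 = 1·192 + 148; 192 = 1·148 + 44; 148 = 3·44 + 16; 44 = 2·16 + 12; 16 = 1·12 + 4; 12 = 3·4 + 0 → gcd = 4
lcm = 6724·532/gcd = 3577168/4 = 894292

894292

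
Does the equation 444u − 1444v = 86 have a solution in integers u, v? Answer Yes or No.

By Bézout, 444u − 1444v = 86 has integer solutions iff gcd(444, 1444) | 86.
Euclid: 1444 = 3·444 + 112; 444 = 3·112 + 108; 112 = 1·108 + 4; 108 = 27·4 + 0. gcd = 4; 86 mod 4 = 2. No.

No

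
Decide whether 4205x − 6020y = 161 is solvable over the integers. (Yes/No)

No

gcd(4205, 6020): 6020 = 1·4205 + 1815; 4205 = 2·1815 + 575; 1815 = 3·575 + 90; 575 = 6·90 + 35; 90 = 2·35 + 20; 35 = 1·20 + 15; 20 = 1·15 + 5; 15 = 3·5 + 0 → 5
5 does not divide 161, so a solution does not exist.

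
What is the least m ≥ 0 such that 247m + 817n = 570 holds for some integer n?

42

Euclid: 817 = 3·247 + 76; 247 = 3·76 + 19; 76 = 4·19 + 0 → gcd = 19; 570 = 19·30.
Back-substitution yields 247·(10) + 817·(-3) = 19, so one solution is m = 10·30 = 300, n = -3·30 = -90.
Solutions in m differ by 817/19 = 43; the one in [0, 43) is 300 mod 43 = 42.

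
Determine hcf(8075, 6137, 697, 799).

gcd(8075, 6137): 8075 = 1·6137 + 1938; 6137 = 3·1938 + 323; 1938 = 6·323 + 0 → 323
gcd(323, 697): 697 = 2·323 + 51; 323 = 6·51 + 17; 51 = 3·17 + 0 → 17
gcd(17, 799): 799 = 47·17 + 0 → 17

17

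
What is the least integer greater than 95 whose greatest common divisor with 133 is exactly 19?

114

gcd(x, 133) = 19 forces 19 | x; write x = 19s. Then gcd(19s, 19·7) = 19·gcd(s, 7), so need gcd(s, 7) = 1.
19s > 95 gives s ≥ 6. The least s ≥ 6 coprime to 7 is 6, so x = 19·6 = 114.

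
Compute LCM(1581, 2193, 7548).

10061484

1581 = 3 · 17 · 31; 2193 = 3 · 17 · 43; 7548 = 2² · 3 · 17 · 37
lcm takes max exponent of each prime: 2² · 3 · 17 · 31 · 37 · 43 = 10061484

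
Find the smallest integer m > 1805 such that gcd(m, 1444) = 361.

Multiples of 361 above 1805: 361·6, 361·7, … . Need the cofactor coprime to 1444/361 = 4.
Checking s = 6, 7, … the first with gcd(s, 4) = 1 is s = 7, giving 2527.

2527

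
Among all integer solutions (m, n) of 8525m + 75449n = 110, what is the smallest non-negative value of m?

Euclid: 75449 = 8·8525 + 7249; 8525 = 1·7249 + 1276; 7249 = 5·1276 + 869; 1276 = 1·869 + 407; 869 = 2·407 + 55; 407 = 7·55 + 22; 55 = 2·22 + 11; 22 = 2·11 + 0 → gcd = 11; 110 = 11·10.
Back-substitution yields 8525·(-2779) + 75449·(314) = 11, so one solution is m = -2779·10 = -27790, n = 314·10 = 3140.
Solutions in m differ by 75449/11 = 6859; the one in [0, 6859) is -27790 mod 6859 = 6505.

6505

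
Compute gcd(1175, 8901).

1

1175 = 5² · 47
8901 = 3² · 23 · 43
Common: 1 = 1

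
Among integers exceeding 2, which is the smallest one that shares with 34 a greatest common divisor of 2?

Multiples of 2 above 2: 2·2, 2·3, … . Need the cofactor coprime to 34/2 = 17.
Checking s = 2, 3, … the first with gcd(s, 17) = 1 is s = 2, giving 4.

4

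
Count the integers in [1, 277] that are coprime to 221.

241

221 = 13·17. Inclusion–exclusion on these primes:
277 − ⌊277/13⌋ − ⌊277/17⌋ + ⌊277/221⌋ = 241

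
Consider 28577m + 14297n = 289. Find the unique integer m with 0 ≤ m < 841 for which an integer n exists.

824

gcd(28577, 14297) = 17 (Euclid: 28577 = 1·14297 + 14280; 14297 = 1·14280 + 17; 14280 = 840·17 + 0), and 17 | 289.
Extended Euclid: 28577·(-1) + 14297·(2) = 17. Scale by 17: m₀ = -17.
General solution m = m₀ + 841t; reducing mod 841 gives m = 824 (and n = -1647).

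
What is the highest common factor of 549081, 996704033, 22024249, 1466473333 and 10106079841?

61009

549081 = 3² · 13² · 19²; 996704033 = 13² · 17 · 19² · 31²; 22024249 = 13² · 19⁴; 1466473333 = 13³ · 19² · 43²; 10106079841 = 11² · 13² · 19² · 37²
gcd takes min exponent of each prime: 13² · 19² = 61009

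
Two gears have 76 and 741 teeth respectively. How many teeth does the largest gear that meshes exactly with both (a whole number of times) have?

76 = 2² · 19
741 = 3 · 13 · 19
Common: 19 = 19

19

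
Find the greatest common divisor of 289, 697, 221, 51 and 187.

17

289 = 17²; 697 = 17 · 41; 221 = 13 · 17; 51 = 3 · 17; 187 = 11 · 17
gcd takes min exponent of each prime: 17 = 17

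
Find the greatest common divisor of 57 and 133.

19

Euclid: 133 = 2·57 + 19; 57 = 3·19 + 0. Last nonzero remainder: 19.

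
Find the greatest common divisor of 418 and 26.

2

418 = 2 · 11 · 19
26 = 2 · 13
Common: 2 = 2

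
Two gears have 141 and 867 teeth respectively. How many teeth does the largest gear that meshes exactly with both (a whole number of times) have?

3

141 = 3 · 47
867 = 3 · 17²
Common: 3 = 3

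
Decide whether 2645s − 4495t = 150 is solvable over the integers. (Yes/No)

Yes

gcd(2645, 4495): 4495 = 1·2645 + 1850; 2645 = 1·1850 + 795; 1850 = 2·795 + 260; 795 = 3·260 + 15; 260 = 17·15 + 5; 15 = 3·5 + 0 → 5
5 divides 150, so a solution exists.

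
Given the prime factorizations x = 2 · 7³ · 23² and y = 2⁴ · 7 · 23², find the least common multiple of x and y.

max exponent per prime: 2⁴ · 7³ · 23² = 2903152

2903152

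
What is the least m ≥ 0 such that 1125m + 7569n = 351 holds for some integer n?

478

Reduce mod 7569: 1125m ≡ 351 (mod 7569). With g = gcd(1125, 7569) = 9 dividing 351, divide through: 125m ≡ 39 (mod 841).
Since gcd(125, 841) = 1, m ≡ 39·(125)⁻¹ ≡ 478 (mod 841). Smallest non-negative: 478.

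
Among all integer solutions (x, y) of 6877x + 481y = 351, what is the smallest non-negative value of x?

Reduce mod 481: 6877x ≡ 351 (mod 481). With g = gcd(6877, 481) = 13 dividing 351, divide through: 529x ≡ 27 (mod 37).
Since gcd(529, 37) = 1, x ≡ 27·(529)⁻¹ ≡ 26 (mod 37). Smallest non-negative: 26.

26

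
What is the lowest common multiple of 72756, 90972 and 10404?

72756 = 2² · 3² · 43 · 47; 90972 = 2² · 3² · 7 · 19²; 10404 = 2² · 3² · 17²
lcm takes max exponent of each prime: 2² · 3² · 7 · 17² · 19² · 43 · 47 = 53133925068

53133925068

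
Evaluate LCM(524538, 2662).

gcd first: 524538 = 197·2662 + 124; 2662 = 21·124 + 58; 124 = 2·58 + 8; 58 = 7·8 + 2; 8 = 4·2 + 0 → gcd = 2
lcm = 524538·2662/gcd = 1396320156/2 = 698160078

698160078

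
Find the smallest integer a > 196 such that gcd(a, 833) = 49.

245

Multiples of 49 above 196: 49·5, 49·6, … . Need the cofactor coprime to 833/49 = 17.
Checking s = 5, 6, … the first with gcd(s, 17) = 1 is s = 5, giving 245.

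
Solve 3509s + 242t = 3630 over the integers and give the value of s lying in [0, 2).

0

Euclid: 3509 = 14·242 + 121; 242 = 2·121 + 0 → gcd = 121; 3630 = 121·30.
Back-substitution yields 3509·(1) + 242·(-14) = 121, so one solution is s = 1·30 = 30, t = -14·30 = -420.
Solutions in s differ by 242/121 = 2; the one in [0, 2) is 30 mod 2 = 0.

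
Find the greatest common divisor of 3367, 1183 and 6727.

gcd(3367, 1183): 3367 = 2·1183 + 1001; 1183 = 1·1001 + 182; 1001 = 5·182 + 91; 182 = 2·91 + 0 → 91
gcd(91, 6727): 6727 = 73·91 + 84; 91 = 1·84 + 7; 84 = 12·7 + 0 → 7

7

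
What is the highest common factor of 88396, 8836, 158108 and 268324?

gcd(88396, 8836): 88396 = 10·8836 + 36; 8836 = 245·36 + 16; 36 = 2·16 + 4; 16 = 4·4 + 0 → 4
gcd(4, 158108): 158108 = 39527·4 + 0 → 4
gcd(4, 268324): 268324 = 67081·4 + 0 → 4

4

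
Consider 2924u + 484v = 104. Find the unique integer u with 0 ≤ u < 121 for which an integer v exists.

Reduce mod 484: 2924u ≡ 104 (mod 484). With g = gcd(2924, 484) = 4 dividing 104, divide through: 731u ≡ 26 (mod 121).
Since gcd(731, 121) = 1, u ≡ 26·(731)⁻¹ ≡ 102 (mod 121). Smallest non-negative: 102.

102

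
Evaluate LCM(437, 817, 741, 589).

22718319

lcm(437, 817) = 437·817/gcd = 357029/19 = 18791
lcm(18791, 741) = 18791·741/gcd = 13924131/19 = 732849
lcm(732849, 589) = 732849·589/gcd = 431648061/19 = 22718319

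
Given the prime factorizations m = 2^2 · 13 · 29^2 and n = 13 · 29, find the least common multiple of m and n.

43732

max exponent per prime: 2^2 · 13 · 29^2 = 43732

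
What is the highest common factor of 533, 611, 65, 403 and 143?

13

gcd(533, 611): 611 = 1·533 + 78; 533 = 6·78 + 65; 78 = 1·65 + 13; 65 = 5·13 + 0 → 13
gcd(13, 65): 65 = 5·13 + 0 → 13
gcd(13, 403): 403 = 31·13 + 0 → 13
gcd(13, 143): 143 = 11·13 + 0 → 13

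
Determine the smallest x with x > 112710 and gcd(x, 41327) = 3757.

116467

gcd(x, 41327) = 3757 forces 3757 | x; write x = 3757s. Then gcd(3757s, 3757·11) = 3757·gcd(s, 11), so need gcd(s, 11) = 1.
3757s > 112710 gives s ≥ 31. The least s ≥ 31 coprime to 11 is 31, so x = 3757·31 = 116467.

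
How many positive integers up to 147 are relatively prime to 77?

Prime factors of 77: 7, 11. Count integers ≤ 147 divisible by none of them.
By inclusion–exclusion: 147 − ⌊147/7⌋ − ⌊147/11⌋ + ⌊147/77⌋ = 114.

114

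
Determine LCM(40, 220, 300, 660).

6600

lcm(40, 220) = 40·220/gcd = 8800/20 = 440
lcm(440, 300) = 440·300/gcd = 132000/20 = 6600
lcm(6600, 660) = 6600·660/gcd = 4356000/660 = 6600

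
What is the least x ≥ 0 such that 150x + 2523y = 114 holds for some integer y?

539

Euclid: 2523 = 16·150 + 123; 150 = 1·123 + 27; 123 = 4·27 + 15; 27 = 1·15 + 12; 15 = 1·12 + 3; 12 = 4·3 + 0 → gcd = 3; 114 = 3·38.
Back-substitution yields 150·(-185) + 2523·(11) = 3, so one solution is x = -185·38 = -7030, y = 11·38 = 418.
Solutions in x differ by 2523/3 = 841; the one in [0, 841) is -7030 mod 841 = 539.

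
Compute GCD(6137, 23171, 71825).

17

gcd(6137, 23171): 23171 = 3·6137 + 4760; 6137 = 1·4760 + 1377; 4760 = 3·1377 + 629; 1377 = 2·629 + 119; 629 = 5·119 + 34; 119 = 3·34 + 17; 34 = 2·17 + 0 → 17
gcd(17, 71825): 71825 = 4225·17 + 0 → 17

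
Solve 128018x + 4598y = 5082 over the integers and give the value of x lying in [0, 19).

12

gcd(128018, 4598) = 242 (Euclid: 128018 = 27·4598 + 3872; 4598 = 1·3872 + 726; 3872 = 5·726 + 242; 726 = 3·242 + 0), and 242 | 5082.
Extended Euclid: 128018·(6) + 4598·(-167) = 242. Scale by 21: x₀ = 126.
General solution x = x₀ + 19t; reducing mod 19 gives x = 12 (and y = -333).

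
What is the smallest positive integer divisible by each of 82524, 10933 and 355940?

lcm(82524, 10933) = 82524·10933/gcd = 902234892/13 = 69402684
lcm(69402684, 355940) = 69402684·355940/gcd = 24703191342960/52 = 475061371980

475061371980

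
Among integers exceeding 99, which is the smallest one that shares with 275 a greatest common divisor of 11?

121

Multiples of 11 above 99: 11·10, 11·11, … . Need the cofactor coprime to 275/11 = 25.
Checking s = 10, 11, … the first with gcd(s, 25) = 1 is s = 11, giving 121.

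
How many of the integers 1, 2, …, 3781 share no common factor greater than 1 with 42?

Prime factors of 42: 2, 3, 7. Count integers ≤ 3781 divisible by none of them.
By inclusion–exclusion: 3781 − ⌊3781/2⌋ − ⌊3781/3⌋ − ⌊3781/7⌋ + ⌊3781/6⌋ + ⌊3781/14⌋ + ⌊3781/21⌋ − ⌊3781/42⌋ = 1081.

1081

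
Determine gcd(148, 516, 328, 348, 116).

4

gcd(148, 516): 516 = 3·148 + 72; 148 = 2·72 + 4; 72 = 18·4 + 0 → 4
gcd(4, 328): 328 = 82·4 + 0 → 4
gcd(4, 348): 348 = 87·4 + 0 → 4
gcd(4, 116): 116 = 29·4 + 0 → 4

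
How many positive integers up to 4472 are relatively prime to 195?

Prime factors of 195: 3, 5, 13. Count integers ≤ 4472 divisible by none of them.
By inclusion–exclusion: 4472 − ⌊4472/3⌋ − ⌊4472/5⌋ − ⌊4472/13⌋ + ⌊4472/15⌋ + ⌊4472/39⌋ + ⌊4472/65⌋ − ⌊4472/195⌋ = 2202.

2202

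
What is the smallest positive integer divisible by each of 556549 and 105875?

8417803625

556549 = 7 · 43³; 105875 = 5³ · 7 · 11²
max exponents: 5³ · 7 · 11² · 43³ = 8417803625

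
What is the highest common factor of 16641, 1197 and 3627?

9

gcd(16641, 1197): 16641 = 13·1197 + 1080; 1197 = 1·1080 + 117; 1080 = 9·117 + 27; 117 = 4·27 + 9; 27 = 3·9 + 0 → 9
gcd(9, 3627): 3627 = 403·9 + 0 → 9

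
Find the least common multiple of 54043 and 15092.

74146996

gcd first: 54043 = 3·15092 + 8767; 15092 = 1·8767 + 6325; 8767 = 1·6325 + 2442; 6325 = 2·2442 + 1441; 2442 = 1·1441 + 1001; 1441 = 1·1001 + 440; 1001 = 2·440 + 121; 440 = 3·121 + 77; 121 = 1·77 + 44; 77 = 1·44 + 33; 44 = 1·33 + 11; 33 = 3·11 + 0 → gcd = 11
lcm = 54043·15092/gcd = 815616956/11 = 74146996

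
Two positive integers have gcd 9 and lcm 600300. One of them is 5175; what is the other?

m·n = gcd·lcm = 9·600300 = 5402700, so n = 5402700/5175 = 1044.

1044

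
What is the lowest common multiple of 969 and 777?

969 = 3 · 17 · 19; 777 = 3 · 7 · 37
max exponents: 3 · 7 · 17 · 19 · 37 = 250971

250971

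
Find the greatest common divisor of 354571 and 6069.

7

Euclid: 354571 = 58·6069 + 2569; 6069 = 2·2569 + 931; 2569 = 2·931 + 707; 931 = 1·707 + 224; 707 = 3·224 + 35; 224 = 6·35 + 14; 35 = 2·14 + 7; 14 = 2·7 + 0. Last nonzero remainder: 7.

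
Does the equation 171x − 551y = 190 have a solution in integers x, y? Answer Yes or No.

By Bézout, 171x − 551y = 190 has integer solutions iff gcd(171, 551) | 190.
Euclid: 551 = 3·171 + 38; 171 = 4·38 + 19; 38 = 2·19 + 0. gcd = 19; 190 mod 19 = 0. Yes.

Yes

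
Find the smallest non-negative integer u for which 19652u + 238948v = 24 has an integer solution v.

gcd(19652, 238948) = 4 (Euclid: 238948 = 12·19652 + 3124; 19652 = 6·3124 + 908; 3124 = 3·908 + 400; 908 = 2·400 + 108; 400 = 3·108 + 76; 108 = 1·76 + 32; 76 = 2·32 + 12; 32 = 2·12 + 8; 12 = 1·8 + 4; 8 = 2·4 + 0), and 4 | 24.
Extended Euclid: 19652·(-22105) + 238948·(1818) = 4. Scale by 6: u₀ = -132630.
General solution u = u₀ + 59737t; reducing mod 59737 gives u = 46581 (and v = -3831).

46581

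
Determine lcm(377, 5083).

147407

377 = 13 · 29; 5083 = 13 · 17 · 23
max exponents: 13 · 17 · 23 · 29 = 147407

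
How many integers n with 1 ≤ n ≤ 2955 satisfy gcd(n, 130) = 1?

Prime factors of 130: 2, 5, 13. Count integers ≤ 2955 divisible by none of them.
By inclusion–exclusion: 2955 − ⌊2955/2⌋ − ⌊2955/5⌋ − ⌊2955/13⌋ + ⌊2955/10⌋ + ⌊2955/26⌋ + ⌊2955/65⌋ − ⌊2955/130⌋ = 1091.

1091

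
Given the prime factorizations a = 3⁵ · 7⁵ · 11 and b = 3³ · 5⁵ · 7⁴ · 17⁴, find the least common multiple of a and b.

11725594361971875

max exponent per prime: 3⁵ · 5⁵ · 7⁵ · 11 · 17⁴ = 11725594361971875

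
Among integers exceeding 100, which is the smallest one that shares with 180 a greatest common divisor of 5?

Multiples of 5 above 100: 5·21, 5·22, … . Need the cofactor coprime to 180/5 = 36.
Checking s = 21, 22, … the first with gcd(s, 36) = 1 is s = 23, giving 115.

115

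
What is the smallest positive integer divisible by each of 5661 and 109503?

gcd first: 109503 = 19·5661 + 1944; 5661 = 2·1944 + 1773; 1944 = 1·1773 + 171; 1773 = 10·171 + 63; 171 = 2·63 + 45; 63 = 1·45 + 18; 45 = 2·18 + 9; 18 = 2·9 + 0 → gcd = 9
lcm = 5661·109503/gcd = 619896483/9 = 68877387

68877387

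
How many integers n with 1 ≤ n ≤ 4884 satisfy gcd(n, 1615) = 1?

Prime factors of 1615: 5, 17, 19. Count integers ≤ 4884 divisible by none of them.
By inclusion–exclusion: 4884 − ⌊4884/5⌋ − ⌊4884/17⌋ − ⌊4884/19⌋ + ⌊4884/85⌋ + ⌊4884/95⌋ + ⌊4884/323⌋ − ⌊4884/1615⌋ = 3484.

3484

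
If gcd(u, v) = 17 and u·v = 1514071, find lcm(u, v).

Since gcd(u,v)·lcm(u,v) = uv, lcm = 1514071/17 = 89063.

89063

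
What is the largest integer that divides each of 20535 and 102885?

15

20535 = 3 · 5 · 37²
102885 = 3 · 5 · 19³
Common: 3 · 5 = 15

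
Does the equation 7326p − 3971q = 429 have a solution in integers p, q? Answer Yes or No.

gcd(7326, 3971): 7326 = 1·3971 + 3355; 3971 = 1·3355 + 616; 3355 = 5·616 + 275; 616 = 2·275 + 66; 275 = 4·66 + 11; 66 = 6·11 + 0 → 11
11 divides 429, so a solution exists.

Yes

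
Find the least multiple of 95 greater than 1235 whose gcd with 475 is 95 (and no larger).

475 = 95·5. Any a with gcd(a, 475) = 95 is a multiple of 95, say 95s, with s coprime to 5.
Need s > 1235/95, so s ≥ 14. First s ≥ 14 with gcd(s, 5) = 1 is s = 14. Thus a = 95·14 = 1330.

1330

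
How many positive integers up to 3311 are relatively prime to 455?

2095

455 = 5·7·13. Inclusion–exclusion on these primes:
3311 − ⌊3311/5⌋ − ⌊3311/7⌋ − ⌊3311/13⌋ + ⌊3311/35⌋ + ⌊3311/65⌋ + ⌊3311/91⌋ − ⌊3311/455⌋ = 2095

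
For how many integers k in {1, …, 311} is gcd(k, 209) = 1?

Prime factors of 209: 11, 19. Count integers ≤ 311 divisible by none of them.
By inclusion–exclusion: 311 − ⌊311/11⌋ − ⌊311/19⌋ + ⌊311/209⌋ = 268.

268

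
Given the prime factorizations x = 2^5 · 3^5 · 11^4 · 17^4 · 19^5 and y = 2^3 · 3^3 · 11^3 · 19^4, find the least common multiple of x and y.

23544565641196056864

max exponent per prime: 2^5 · 3^5 · 11^4 · 17^4 · 19^5 = 23544565641196056864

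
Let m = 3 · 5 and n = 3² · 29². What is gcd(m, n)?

3

min exponent per shared prime: 3 = 3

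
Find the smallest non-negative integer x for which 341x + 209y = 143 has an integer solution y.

9

Reduce mod 209: 341x ≡ 143 (mod 209). With g = gcd(341, 209) = 11 dividing 143, divide through: 31x ≡ 13 (mod 19).
Since gcd(31, 19) = 1, x ≡ 13·(31)⁻¹ ≡ 9 (mod 19). Smallest non-negative: 9.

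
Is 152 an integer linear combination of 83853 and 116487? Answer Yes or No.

No

gcd(83853, 116487): 116487 = 1·83853 + 32634; 83853 = 2·32634 + 18585; 32634 = 1·18585 + 14049; 18585 = 1·14049 + 4536; 14049 = 3·4536 + 441; 4536 = 10·441 + 126; 441 = 3·126 + 63; 126 = 2·63 + 0 → 63
63 does not divide 152, so a solution does not exist.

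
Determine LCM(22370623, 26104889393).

183700106658541

22370623 = 11 · 17² · 31 · 227; 26104889393 = 11 · 17² · 19² · 23² · 43
max exponents: 11 · 17² · 19² · 23² · 31 · 43 · 227 = 183700106658541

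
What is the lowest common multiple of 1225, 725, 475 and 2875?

77622125

lcm(1225, 725) = 1225·725/gcd = 888125/25 = 35525
lcm(35525, 475) = 35525·475/gcd = 16874375/25 = 674975
lcm(674975, 2875) = 674975·2875/gcd = 1940553125/25 = 77622125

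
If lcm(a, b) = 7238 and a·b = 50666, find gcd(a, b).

From gcd × lcm = ab: gcd = 50666 / 7238 = 7.

7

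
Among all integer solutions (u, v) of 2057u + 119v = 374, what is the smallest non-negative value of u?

Reduce mod 119: 2057u ≡ 374 (mod 119). With g = gcd(2057, 119) = 17 dividing 374, divide through: 121u ≡ 22 (mod 7).
Since gcd(121, 7) = 1, u ≡ 22·(121)⁻¹ ≡ 4 (mod 7). Smallest non-negative: 4.

4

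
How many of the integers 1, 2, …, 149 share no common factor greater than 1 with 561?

561 = 3·11·17. Inclusion–exclusion on these primes:
149 − ⌊149/3⌋ − ⌊149/11⌋ − ⌊149/17⌋ + ⌊149/33⌋ + ⌊149/51⌋ + ⌊149/187⌋ − ⌊149/561⌋ = 85

85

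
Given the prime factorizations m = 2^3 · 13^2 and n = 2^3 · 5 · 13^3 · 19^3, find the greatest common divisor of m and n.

min exponent per shared prime: 2^3 · 13^2 = 1352

1352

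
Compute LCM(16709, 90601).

30894941

16709 = 7² · 11 · 31; 90601 = 7² · 43²
max exponents: 7² · 11 · 31 · 43² = 30894941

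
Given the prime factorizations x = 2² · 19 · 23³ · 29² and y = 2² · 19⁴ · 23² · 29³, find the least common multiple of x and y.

154686316156492

max exponent per prime: 2² · 19⁴ · 23³ · 29³ = 154686316156492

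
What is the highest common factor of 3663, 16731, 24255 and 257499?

3663 = 3² · 11 · 37; 16731 = 3² · 11 · 13²; 24255 = 3² · 5 · 7² · 11; 257499 = 3⁴ · 11 · 17²
gcd takes min exponent of each prime: 3² · 11 = 99

99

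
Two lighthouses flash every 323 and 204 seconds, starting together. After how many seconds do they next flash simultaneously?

3876

323 = 17 · 19; 204 = 2² · 3 · 17
max exponents: 2² · 3 · 17 · 19 = 3876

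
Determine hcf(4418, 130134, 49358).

gcd(4418, 130134): 130134 = 29·4418 + 2012; 4418 = 2·2012 + 394; 2012 = 5·394 + 42; 394 = 9·42 + 16; 42 = 2·16 + 10; 16 = 1·10 + 6; 10 = 1·6 + 4; 6 = 1·4 + 2; 4 = 2·2 + 0 → 2
gcd(2, 49358): 49358 = 24679·2 + 0 → 2

2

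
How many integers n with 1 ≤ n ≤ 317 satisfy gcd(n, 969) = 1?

Prime factors of 969: 3, 17, 19. Count integers ≤ 317 divisible by none of them.
By inclusion–exclusion: 317 − ⌊317/3⌋ − ⌊317/17⌋ − ⌊317/19⌋ + ⌊317/51⌋ + ⌊317/57⌋ + ⌊317/323⌋ − ⌊317/969⌋ = 189.

189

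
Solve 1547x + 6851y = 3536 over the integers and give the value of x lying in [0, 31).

20

gcd(1547, 6851) = 221 (Euclid: 6851 = 4·1547 + 663; 1547 = 2·663 + 221; 663 = 3·221 + 0), and 221 | 3536.
Extended Euclid: 1547·(9) + 6851·(-2) = 221. Scale by 16: x₀ = 144.
General solution x = x₀ + 31t; reducing mod 31 gives x = 20 (and y = -4).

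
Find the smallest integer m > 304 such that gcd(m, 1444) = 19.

Multiples of 19 above 304: 19·17, 19·18, … . Need the cofactor coprime to 1444/19 = 76.
Checking s = 17, 18, … the first with gcd(s, 76) = 1 is s = 17, giving 323.

323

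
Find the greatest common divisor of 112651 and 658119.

Euclid: 658119 = 5·112651 + 94864; 112651 = 1·94864 + 17787; 94864 = 5·17787 + 5929; 17787 = 3·5929 + 0. Last nonzero remainder: 5929.

5929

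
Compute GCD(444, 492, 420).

12

gcd(444, 492): 492 = 1·444 + 48; 444 = 9·48 + 12; 48 = 4·12 + 0 → 12
gcd(12, 420): 420 = 35·12 + 0 → 12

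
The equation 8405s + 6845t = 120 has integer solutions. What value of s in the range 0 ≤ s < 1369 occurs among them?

316

gcd(8405, 6845) = 5 (Euclid: 8405 = 1·6845 + 1560; 6845 = 4·1560 + 605; 1560 = 2·605 + 350; 605 = 1·350 + 255; 350 = 1·255 + 95; 255 = 2·95 + 65; 95 = 1·65 + 30; 65 = 2·30 + 5; 30 = 6·5 + 0), and 5 | 120.
Extended Euclid: 8405·(-215) + 6845·(264) = 5. Scale by 24: s₀ = -5160.
General solution s = s₀ + 1369k; reducing mod 1369 gives s = 316 (and t = -388).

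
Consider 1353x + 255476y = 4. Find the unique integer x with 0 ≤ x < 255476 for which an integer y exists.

13784

gcd(1353, 255476) = 1 (Euclid: 255476 = 188·1353 + 1112; 1353 = 1·1112 + 241; 1112 = 4·241 + 148; 241 = 1·148 + 93; 148 = 1·93 + 55; 93 = 1·55 + 38; 55 = 1·38 + 17; 38 = 2·17 + 4; 17 = 4·4 + 1; 4 = 4·1 + 0), and 1 | 4.
Extended Euclid: 1353·(-60423) + 255476·(320) = 1. Scale by 4: x₀ = -241692.
General solution x = x₀ + 255476t; reducing mod 255476 gives x = 13784 (and y = -73).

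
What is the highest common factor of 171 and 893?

Euclid: 893 = 5·171 + 38; 171 = 4·38 + 19; 38 = 2·19 + 0. Last nonzero remainder: 19.

19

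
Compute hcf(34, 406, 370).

2

gcd(34, 406): 406 = 11·34 + 32; 34 = 1·32 + 2; 32 = 16·2 + 0 → 2
gcd(2, 370): 370 = 185·2 + 0 → 2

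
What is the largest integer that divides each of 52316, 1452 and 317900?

44

gcd(52316, 1452): 52316 = 36·1452 + 44; 1452 = 33·44 + 0 → 44
gcd(44, 317900): 317900 = 7225·44 + 0 → 44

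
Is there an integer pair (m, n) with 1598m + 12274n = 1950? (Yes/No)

No

By Bézout, 1598m + 12274n = 1950 has integer solutions iff gcd(1598, 12274) | 1950.
Euclid: 12274 = 7·1598 + 1088; 1598 = 1·1088 + 510; 1088 = 2·510 + 68; 510 = 7·68 + 34; 68 = 2·34 + 0. gcd = 34; 1950 mod 34 = 12. No.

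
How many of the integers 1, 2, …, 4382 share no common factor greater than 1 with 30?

1169

30 = 2·3·5. Inclusion–exclusion on these primes:
4382 − ⌊4382/2⌋ − ⌊4382/3⌋ − ⌊4382/5⌋ + ⌊4382/6⌋ + ⌊4382/10⌋ + ⌊4382/15⌋ − ⌊4382/30⌋ = 1169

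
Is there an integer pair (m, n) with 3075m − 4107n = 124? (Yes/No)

By Bézout, 3075m − 4107n = 124 has integer solutions iff gcd(3075, 4107) | 124.
Euclid: 4107 = 1·3075 + 1032; 3075 = 2·1032 + 1011; 1032 = 1·1011 + 21; 1011 = 48·21 + 3; 21 = 7·3 + 0. gcd = 3; 124 mod 3 = 1. No.

No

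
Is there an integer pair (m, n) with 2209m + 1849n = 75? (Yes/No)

gcd(2209, 1849): 2209 = 1·1849 + 360; 1849 = 5·360 + 49; 360 = 7·49 + 17; 49 = 2·17 + 15; 17 = 1·15 + 2; 15 = 7·2 + 1; 2 = 2·1 + 0 → 1
1 divides 75, so a solution exists.

Yes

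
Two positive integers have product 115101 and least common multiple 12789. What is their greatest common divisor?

gcd·lcm = product, so gcd = 115101/12789 = 9.

9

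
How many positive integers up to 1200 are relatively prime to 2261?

2261 = 7·17·19. Inclusion–exclusion on these primes:
1200 − ⌊1200/7⌋ − ⌊1200/17⌋ − ⌊1200/19⌋ + ⌊1200/119⌋ + ⌊1200/133⌋ + ⌊1200/323⌋ − ⌊1200/2261⌋ = 918

918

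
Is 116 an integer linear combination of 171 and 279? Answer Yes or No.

No

gcd(171, 279): 279 = 1·171 + 108; 171 = 1·108 + 63; 108 = 1·63 + 45; 63 = 1·45 + 18; 45 = 2·18 + 9; 18 = 2·9 + 0 → 9
9 does not divide 116, so a solution does not exist.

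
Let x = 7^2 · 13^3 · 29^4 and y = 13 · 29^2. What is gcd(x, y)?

min exponent per shared prime: 13 · 29^2 = 10933

10933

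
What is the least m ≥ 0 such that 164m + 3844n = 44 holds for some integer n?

680

gcd(164, 3844) = 4 (Euclid: 3844 = 23·164 + 72; 164 = 2·72 + 20; 72 = 3·20 + 12; 20 = 1·12 + 8; 12 = 1·8 + 4; 8 = 2·4 + 0), and 4 | 44.
Extended Euclid: 164·(-375) + 3844·(16) = 4. Scale by 11: m₀ = -4125.
General solution m = m₀ + 961t; reducing mod 961 gives m = 680 (and n = -29).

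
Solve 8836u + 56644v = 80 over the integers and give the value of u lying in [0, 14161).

5199

Euclid: 56644 = 6·8836 + 3628; 8836 = 2·3628 + 1580; 3628 = 2·1580 + 468; 1580 = 3·468 + 176; 468 = 2·176 + 116; 176 = 1·116 + 60; 116 = 1·60 + 56; 60 = 1·56 + 4; 56 = 14·4 + 0 → gcd = 4; 80 = 4·20.
Back-substitution yields 8836·(968) + 56644·(-151) = 4, so one solution is u = 968·20 = 19360, v = -151·20 = -3020.
Solutions in u differ by 56644/4 = 14161; the one in [0, 14161) is 19360 mod 14161 = 5199.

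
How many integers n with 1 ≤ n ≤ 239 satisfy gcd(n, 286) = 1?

101

286 = 2·11·13. Inclusion–exclusion on these primes:
239 − ⌊239/2⌋ − ⌊239/11⌋ − ⌊239/13⌋ + ⌊239/22⌋ + ⌊239/26⌋ + ⌊239/143⌋ − ⌊239/286⌋ = 101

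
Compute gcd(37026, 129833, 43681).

gcd(37026, 129833): 129833 = 3·37026 + 18755; 37026 = 1·18755 + 18271; 18755 = 1·18271 + 484; 18271 = 37·484 + 363; 484 = 1·363 + 121; 363 = 3·121 + 0 → 121
gcd(121, 43681): 43681 = 361·121 + 0 → 121

121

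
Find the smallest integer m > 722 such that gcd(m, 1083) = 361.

1444

Multiples of 361 above 722: 361·3, 361·4, … . Need the cofactor coprime to 1083/361 = 3.
Checking s = 3, 4, … the first with gcd(s, 3) = 1 is s = 4, giving 1444.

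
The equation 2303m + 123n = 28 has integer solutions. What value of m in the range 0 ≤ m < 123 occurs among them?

86

Reduce mod 123: 2303m ≡ 28 (mod 123). With g = gcd(2303, 123) = 1 dividing 28, divide through: 2303m ≡ 28 (mod 123).
Since gcd(2303, 123) = 1, m ≡ 28·(2303)⁻¹ ≡ 86 (mod 123). Smallest non-negative: 86.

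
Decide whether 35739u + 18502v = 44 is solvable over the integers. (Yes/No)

Yes

gcd(35739, 18502): 35739 = 1·18502 + 17237; 18502 = 1·17237 + 1265; 17237 = 13·1265 + 792; 1265 = 1·792 + 473; 792 = 1·473 + 319; 473 = 1·319 + 154; 319 = 2·154 + 11; 154 = 14·11 + 0 → 11
11 divides 44, so a solution exists.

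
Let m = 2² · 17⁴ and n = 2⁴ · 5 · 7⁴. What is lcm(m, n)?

16042713680

max exponent per prime: 2⁴ · 5 · 7⁴ · 17⁴ = 16042713680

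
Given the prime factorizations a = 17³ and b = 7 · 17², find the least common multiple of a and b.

max exponent per prime: 7 · 17³ = 34391

34391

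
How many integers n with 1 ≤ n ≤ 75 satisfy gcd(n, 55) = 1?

Prime factors of 55: 5, 11. Count integers ≤ 75 divisible by none of them.
By inclusion–exclusion: 75 − ⌊75/5⌋ − ⌊75/11⌋ + ⌊75/55⌋ = 55.

55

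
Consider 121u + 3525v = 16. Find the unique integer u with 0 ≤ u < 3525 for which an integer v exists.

3496

Reduce mod 3525: 121u ≡ 16 (mod 3525). With g = gcd(121, 3525) = 1 dividing 16, divide through: 121u ≡ 16 (mod 3525).
Since gcd(121, 3525) = 1, u ≡ 16·(121)⁻¹ ≡ 3496 (mod 3525). Smallest non-negative: 3496.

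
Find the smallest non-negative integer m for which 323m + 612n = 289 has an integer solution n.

Reduce mod 612: 323m ≡ 289 (mod 612). With g = gcd(323, 612) = 17 dividing 289, divide through: 19m ≡ 17 (mod 36).
Since gcd(19, 36) = 1, m ≡ 17·(19)⁻¹ ≡ 35 (mod 36). Smallest non-negative: 35.

35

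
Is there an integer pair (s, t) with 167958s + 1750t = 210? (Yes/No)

gcd(167958, 1750): 167958 = 95·1750 + 1708; 1750 = 1·1708 + 42; 1708 = 40·42 + 28; 42 = 1·28 + 14; 28 = 2·14 + 0 → 14
14 divides 210, so a solution exists.

Yes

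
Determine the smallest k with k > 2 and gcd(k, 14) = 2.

gcd(k, 14) = 2 forces 2 | k; write k = 2s. Then gcd(2s, 2·7) = 2·gcd(s, 7), so need gcd(s, 7) = 1.
2s > 2 gives s ≥ 2. The least s ≥ 2 coprime to 7 is 2, so k = 2·2 = 4.

4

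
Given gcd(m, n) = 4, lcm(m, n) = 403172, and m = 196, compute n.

8228

Using mn = gcd(m,n)·lcm(m,n) = 4·403172 = 1612688, we get n = 1612688/196 = 8228.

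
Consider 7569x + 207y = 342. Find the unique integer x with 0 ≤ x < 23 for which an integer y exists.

10

Reduce mod 207: 7569x ≡ 342 (mod 207). With g = gcd(7569, 207) = 9 dividing 342, divide through: 841x ≡ 38 (mod 23).
Since gcd(841, 23) = 1, x ≡ 38·(841)⁻¹ ≡ 10 (mod 23). Smallest non-negative: 10.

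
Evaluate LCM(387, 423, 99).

200079

lcm(387, 423) = 387·423/gcd = 163701/9 = 18189
lcm(18189, 99) = 18189·99/gcd = 1800711/9 = 200079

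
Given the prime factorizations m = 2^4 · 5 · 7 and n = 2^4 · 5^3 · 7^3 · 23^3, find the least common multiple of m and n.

8346562000

max exponent per prime: 2^4 · 5^3 · 7^3 · 23^3 = 8346562000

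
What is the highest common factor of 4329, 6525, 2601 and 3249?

9

gcd(4329, 6525): 6525 = 1·4329 + 2196; 4329 = 1·2196 + 2133; 2196 = 1·2133 + 63; 2133 = 33·63 + 54; 63 = 1·54 + 9; 54 = 6·9 + 0 → 9
gcd(9, 2601): 2601 = 289·9 + 0 → 9
gcd(9, 3249): 3249 = 361·9 + 0 → 9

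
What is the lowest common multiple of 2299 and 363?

6897

gcd first: 2299 = 6·363 + 121; 363 = 3·121 + 0 → gcd = 121
lcm = 2299·363/gcd = 834537/121 = 6897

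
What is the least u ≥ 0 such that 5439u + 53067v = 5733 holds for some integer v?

Euclid: 53067 = 9·5439 + 4116; 5439 = 1·4116 + 1323; 4116 = 3·1323 + 147; 1323 = 9·147 + 0 → gcd = 147; 5733 = 147·39.
Back-substitution yields 5439·(-39) + 53067·(4) = 147, so one solution is u = -39·39 = -1521, v = 4·39 = 156.
Solutions in u differ by 53067/147 = 361; the one in [0, 361) is -1521 mod 361 = 284.

284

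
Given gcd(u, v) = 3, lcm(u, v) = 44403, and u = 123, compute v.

u·v = gcd·lcm = 3·44403 = 133209, so v = 133209/123 = 1083.

1083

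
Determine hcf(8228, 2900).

4

8228 = 2² · 11² · 17
2900 = 2² · 5² · 29
Common: 2² = 4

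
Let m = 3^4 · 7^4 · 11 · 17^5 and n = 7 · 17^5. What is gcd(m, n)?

min exponent per shared prime: 7 · 17^5 = 9938999

9938999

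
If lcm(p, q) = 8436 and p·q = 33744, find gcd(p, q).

gcd·lcm = product, so gcd = 33744/8436 = 4.

4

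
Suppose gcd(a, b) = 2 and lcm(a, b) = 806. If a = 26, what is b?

Using ab = gcd(a,b)·lcm(a,b) = 2·806 = 1612, we get b = 1612/26 = 62.

62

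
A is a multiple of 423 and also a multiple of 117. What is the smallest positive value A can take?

5499

423 = 3² · 47; 117 = 3² · 13
max exponents: 3² · 13 · 47 = 5499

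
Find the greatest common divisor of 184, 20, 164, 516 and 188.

4

184 = 2³ · 23; 20 = 2² · 5; 164 = 2² · 41; 516 = 2² · 3 · 43; 188 = 2² · 47
gcd takes min exponent of each prime: 2² = 4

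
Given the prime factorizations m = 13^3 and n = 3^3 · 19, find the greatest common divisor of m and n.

1

min exponent per shared prime: (none) = 1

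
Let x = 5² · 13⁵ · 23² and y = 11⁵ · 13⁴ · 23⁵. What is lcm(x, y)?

max exponent per prime: 5² · 11⁵ · 13⁵ · 23⁵ = 9621867589137886225

9621867589137886225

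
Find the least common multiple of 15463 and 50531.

781360853

15463 = 7 · 47²; 50531 = 13³ · 23
max exponents: 7 · 13³ · 23 · 47² = 781360853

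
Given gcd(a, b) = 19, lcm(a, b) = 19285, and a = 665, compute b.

551

a·b = gcd·lcm = 19·19285 = 366415, so b = 366415/665 = 551.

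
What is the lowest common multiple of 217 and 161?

217 = 7 · 31; 161 = 7 · 23
max exponents: 7 · 23 · 31 = 4991

4991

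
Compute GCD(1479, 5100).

51

Euclid: 5100 = 3·1479 + 663; 1479 = 2·663 + 153; 663 = 4·153 + 51; 153 = 3·51 + 0. Last nonzero remainder: 51.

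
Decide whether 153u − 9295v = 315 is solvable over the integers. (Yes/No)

gcd(153, 9295): 9295 = 60·153 + 115; 153 = 1·115 + 38; 115 = 3·38 + 1; 38 = 38·1 + 0 → 1
1 divides 315, so a solution exists.

Yes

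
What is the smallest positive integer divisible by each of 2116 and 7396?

3912484

2116 = 2² · 23²; 7396 = 2² · 43²
max exponents: 2² · 23² · 43² = 3912484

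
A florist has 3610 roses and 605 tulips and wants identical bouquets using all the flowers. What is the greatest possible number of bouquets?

3610 = 2 · 5 · 19²
605 = 5 · 11²
Common: 5 = 5

5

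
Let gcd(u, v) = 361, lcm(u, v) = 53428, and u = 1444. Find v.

13357

u·v = gcd·lcm = 361·53428 = 19287508, so v = 19287508/1444 = 13357.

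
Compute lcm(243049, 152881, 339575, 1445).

151073182175

243049 = 17² · 29²; 152881 = 17² · 23²; 339575 = 5² · 17² · 47; 1445 = 5 · 17²
lcm takes max exponent of each prime: 5² · 17² · 23² · 29² · 47 = 151073182175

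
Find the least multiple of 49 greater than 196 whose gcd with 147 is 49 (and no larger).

gcd(x, 147) = 49 forces 49 | x; write x = 49s. Then gcd(49s, 49·3) = 49·gcd(s, 3), so need gcd(s, 3) = 1.
49s > 196 gives s ≥ 5. The least s ≥ 5 coprime to 3 is 5, so x = 49·5 = 245.

245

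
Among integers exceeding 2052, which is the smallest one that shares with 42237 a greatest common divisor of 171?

2394

Multiples of 171 above 2052: 171·13, 171·14, … . Need the cofactor coprime to 42237/171 = 247.
Checking s = 13, 14, … the first with gcd(s, 247) = 1 is s = 14, giving 2394.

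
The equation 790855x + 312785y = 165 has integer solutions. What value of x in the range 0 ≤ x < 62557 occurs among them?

35772

gcd(790855, 312785) = 5 (Euclid: 790855 = 2·312785 + 165285; 312785 = 1·165285 + 147500; 165285 = 1·147500 + 17785; 147500 = 8·17785 + 5220; 17785 = 3·5220 + 2125; 5220 = 2·2125 + 970; 2125 = 2·970 + 185; 970 = 5·185 + 45; 185 = 4·45 + 5; 45 = 9·5 + 0), and 5 | 165.
Extended Euclid: 790855·(6771) + 312785·(-17120) = 5. Scale by 33: x₀ = 223443.
General solution x = x₀ + 62557t; reducing mod 62557 gives x = 35772 (and y = -90447).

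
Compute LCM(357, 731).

gcd first: 731 = 2·357 + 17; 357 = 21·17 + 0 → gcd = 17
lcm = 357·731/gcd = 260967/17 = 15351

15351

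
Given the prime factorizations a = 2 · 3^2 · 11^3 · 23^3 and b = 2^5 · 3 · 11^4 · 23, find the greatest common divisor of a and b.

min exponent per shared prime: 2 · 3 · 11^3 · 23 = 183678

183678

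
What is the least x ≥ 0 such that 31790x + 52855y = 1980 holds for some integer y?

163

Euclid: 52855 = 1·31790 + 21065; 31790 = 1·21065 + 10725; 21065 = 1·10725 + 10340; 10725 = 1·10340 + 385; 10340 = 26·385 + 330; 385 = 1·330 + 55; 330 = 6·55 + 0 → gcd = 55; 1980 = 55·36.
Back-substitution yields 31790·(138) + 52855·(-83) = 55, so one solution is x = 138·36 = 4968, y = -83·36 = -2988.
Solutions in x differ by 52855/55 = 961; the one in [0, 961) is 4968 mod 961 = 163.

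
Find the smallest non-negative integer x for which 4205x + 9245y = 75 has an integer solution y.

gcd(4205, 9245) = 5 (Euclid: 9245 = 2·4205 + 835; 4205 = 5·835 + 30; 835 = 27·30 + 25; 30 = 1·25 + 5; 25 = 5·5 + 0), and 5 | 75.
Extended Euclid: 4205·(310) + 9245·(-141) = 5. Scale by 15: x₀ = 4650.
General solution x = x₀ + 1849t; reducing mod 1849 gives x = 952 (and y = -433).

952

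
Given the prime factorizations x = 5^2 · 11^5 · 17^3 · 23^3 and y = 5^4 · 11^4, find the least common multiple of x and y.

6016912769388125

max exponent per prime: 5^4 · 11^5 · 17^3 · 23^3 = 6016912769388125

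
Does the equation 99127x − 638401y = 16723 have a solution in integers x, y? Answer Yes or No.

No

By Bézout, 99127x − 638401y = 16723 has integer solutions iff gcd(99127, 638401) | 16723.
Euclid: 638401 = 6·99127 + 43639; 99127 = 2·43639 + 11849; 43639 = 3·11849 + 8092; 11849 = 1·8092 + 3757; 8092 = 2·3757 + 578; 3757 = 6·578 + 289; 578 = 2·289 + 0. gcd = 289; 16723 mod 289 = 250. No.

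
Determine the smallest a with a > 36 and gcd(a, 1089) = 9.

45

gcd(a, 1089) = 9 forces 9 | a; write a = 9s. Then gcd(9s, 9·121) = 9·gcd(s, 121), so need gcd(s, 121) = 1.
9s > 36 gives s ≥ 5. The least s ≥ 5 coprime to 121 is 5, so a = 9·5 = 45.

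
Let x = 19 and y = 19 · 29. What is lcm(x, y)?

551

max exponent per prime: 19 · 29 = 551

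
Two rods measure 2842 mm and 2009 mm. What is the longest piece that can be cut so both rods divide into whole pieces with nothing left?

49

2842 = 2 · 7² · 29
2009 = 7² · 41
Common: 7² = 49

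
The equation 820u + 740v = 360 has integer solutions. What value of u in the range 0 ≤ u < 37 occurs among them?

Euclid: 820 = 1·740 + 80; 740 = 9·80 + 20; 80 = 4·20 + 0 → gcd = 20; 360 = 20·18.
Back-substitution yields 820·(-9) + 740·(10) = 20, so one solution is u = -9·18 = -162, v = 10·18 = 180.
Solutions in u differ by 740/20 = 37; the one in [0, 37) is -162 mod 37 = 23.

23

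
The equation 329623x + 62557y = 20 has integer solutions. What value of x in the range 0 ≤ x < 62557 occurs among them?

12394

Euclid: 329623 = 5·62557 + 16838; 62557 = 3·16838 + 12043; 16838 = 1·12043 + 4795; 12043 = 2·4795 + 2453; 4795 = 1·2453 + 2342; 2453 = 1·2342 + 111; 2342 = 21·111 + 11; 111 = 10·11 + 1; 11 = 11·1 + 0 → gcd = 1; 20 = 1·20.
Back-substitution yields 329623·(-5636) + 62557·(29697) = 1, so one solution is x = -5636·20 = -112720, y = 29697·20 = 593940.
Solutions in x differ by 62557/1 = 62557; the one in [0, 62557) is -112720 mod 62557 = 12394.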